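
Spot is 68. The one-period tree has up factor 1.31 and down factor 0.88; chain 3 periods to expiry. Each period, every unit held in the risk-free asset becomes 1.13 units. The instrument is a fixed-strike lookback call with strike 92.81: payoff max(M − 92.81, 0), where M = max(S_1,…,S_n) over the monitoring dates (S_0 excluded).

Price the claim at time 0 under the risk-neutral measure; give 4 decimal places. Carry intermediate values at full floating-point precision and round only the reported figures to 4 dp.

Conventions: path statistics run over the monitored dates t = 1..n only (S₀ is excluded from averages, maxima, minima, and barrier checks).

Under the martingale measure an up-move has probability p* = 0.5814; value the claim as the probability-weighted average of per-path payoffs, discounted 3 periods at R = 1.13.
Enumerate all 2^3 = 8 price paths (U = up ×1.31, D = down ×0.88); each path with k up-moves has probability p*^k·(1−p*)^(3−k).
DDD: M=59.8400, payoff=0.0000, prob=0.073352
UDD: M=89.0800, payoff=0.0000, prob=0.101878
DUD: M=78.3904, payoff=0.0000, prob=0.101878
UUD: M=116.6948, payoff=23.8848, prob=0.141497
DDU: M=68.9836, payoff=0.0000, prob=0.101878
UDU: M=102.6914, payoff=9.8814, prob=0.141497
DUU: M=102.6914, payoff=9.8814, prob=0.141497
UUU: M=152.8702, payoff=60.0602, prob=0.196524
Price = Σ prob·payoff / R^3 = 17.979253 / 1.442897 = 12.4605

price = 12.4605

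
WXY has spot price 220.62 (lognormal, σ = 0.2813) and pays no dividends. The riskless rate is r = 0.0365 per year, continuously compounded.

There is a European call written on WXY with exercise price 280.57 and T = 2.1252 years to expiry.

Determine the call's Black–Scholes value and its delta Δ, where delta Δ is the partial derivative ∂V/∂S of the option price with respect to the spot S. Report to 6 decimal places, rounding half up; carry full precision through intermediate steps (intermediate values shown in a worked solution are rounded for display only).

σ√T = 0.2813·√2.1252 = 0.410081
d₁ = (ln(S/K) + (r+σ²/2)T) / (σ√T) = (ln(220.62/280.57) + (0.0365+0.2813²/2)·2.1252) / 0.410081 = (-0.240381 + 0.161653) / 0.410081 = -0.191983
d₂ = d₁ − σ√T = -0.191983 − 0.410081 = -0.602064
e^{−rT} = 0.925362
N(d₁) = 0.423878,  N(d₂) = 0.273566
Call price V = S·N(d₁) − K·e^{−rT}·N(d₂) = 93.515933 − 71.025613 = 22.490321
Δ = N(d₁) = 0.423878

price = 22.490321
Δ = 0.423878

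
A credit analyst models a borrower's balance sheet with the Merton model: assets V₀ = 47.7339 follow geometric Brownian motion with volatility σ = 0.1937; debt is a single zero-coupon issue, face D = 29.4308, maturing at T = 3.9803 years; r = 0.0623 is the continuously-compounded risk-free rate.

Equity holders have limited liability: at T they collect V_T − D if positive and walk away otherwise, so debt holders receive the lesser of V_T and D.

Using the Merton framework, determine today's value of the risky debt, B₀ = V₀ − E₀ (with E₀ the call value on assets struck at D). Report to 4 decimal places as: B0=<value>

Equity is a call on the firm's assets struck at D = 29.4308:
d₁ = [ln(V₀/D) + (r + σ²/2)T] / (σ√T)
   = [ln(47.7339/29.4308) + (0.0623 + 0.5·0.1937²)·3.9803] / (0.1937·√3.9803)
   = [0.483600 + 0.322643] / 0.386445 = 2.086307
d₂ = d₁ − σ√T = 2.086307 − 0.386445 = 1.699862
N(d₁) = 0.981525,  N(d₂) = 0.955422,  e^(−rT) = 0.780381
E₀ = V₀·N(d₁) − D·e^(−rT)·N(d₂)
   = 47.7339·0.981525 − 29.4308·0.780381·0.955422 = 24.908596
B₀ = V₀ − E₀ = 47.7339 − 24.908596 = 22.825304

B0=22.8253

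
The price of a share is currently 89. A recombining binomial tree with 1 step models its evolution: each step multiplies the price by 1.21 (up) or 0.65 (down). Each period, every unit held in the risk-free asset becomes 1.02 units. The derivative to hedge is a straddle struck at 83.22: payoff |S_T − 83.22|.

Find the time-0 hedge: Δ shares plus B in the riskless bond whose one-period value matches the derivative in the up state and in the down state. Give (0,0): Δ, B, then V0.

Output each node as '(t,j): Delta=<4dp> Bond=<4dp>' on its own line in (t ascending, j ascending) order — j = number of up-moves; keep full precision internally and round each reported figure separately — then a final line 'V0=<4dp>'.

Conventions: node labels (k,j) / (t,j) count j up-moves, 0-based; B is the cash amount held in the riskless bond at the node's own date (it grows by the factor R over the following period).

Risk-neutral probability p* = (R−d)/(u−d) = (1.02−0.65)/(1.21−0.65) = 0.6607.
At maturity the claim pays: V(1,0)=25.3700, V(1,1)=24.4700
Node (0,0) S=89.0000: V=(p*·24.4700+(1−p*)·25.3700)/1.02=24.2896; Δ=(24.4700−25.3700)/(107.6900−57.8500)=-0.0181; B=V−Δ·S=25.8967
Sanity check at the root: Δ(0,0)·S0 + B(0,0) reproduces V0 = 24.2896.

(0,0): Delta=-0.0181 Bond=25.8967
V0=24.2896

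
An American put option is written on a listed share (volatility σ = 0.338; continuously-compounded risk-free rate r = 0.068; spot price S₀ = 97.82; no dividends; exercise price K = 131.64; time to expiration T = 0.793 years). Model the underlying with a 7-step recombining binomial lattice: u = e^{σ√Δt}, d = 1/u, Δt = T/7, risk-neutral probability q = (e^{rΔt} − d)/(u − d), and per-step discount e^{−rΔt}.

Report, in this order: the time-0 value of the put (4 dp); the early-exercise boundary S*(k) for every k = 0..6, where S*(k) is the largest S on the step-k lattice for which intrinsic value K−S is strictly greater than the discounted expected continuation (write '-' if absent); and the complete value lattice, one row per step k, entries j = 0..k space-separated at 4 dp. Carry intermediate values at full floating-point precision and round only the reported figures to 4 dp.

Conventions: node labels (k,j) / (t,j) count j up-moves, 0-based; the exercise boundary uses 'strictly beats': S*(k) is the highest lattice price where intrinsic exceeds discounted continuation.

price = 33.9648
boundary = - 87.3013 97.8200 87.3013 97.8200 109.6061 97.8200
tree:
33.9648
44.3387 24.3363
53.7263 33.8200 15.4314
62.1045 44.3387 23.3541 7.9174
69.5817 53.7263 33.8200 13.4734 2.6034
76.2549 62.1045 44.3387 22.0339 5.3055 0.0000
82.2106 69.5817 53.7263 33.8200 10.8121 0.0000 0.0000
87.5258 76.2549 62.1045 44.3387 22.0339 0.0000 0.0000 0.0000

params: Δt=0.11329 u=1.12049 d=0.89247 q=0.50550 e^(-rΔt)=0.99233
t_7 payoffs: 87.5258 76.2549 62.1045 44.3387 22.0339 0.0000 0.0000 0.0000
t_6: node(6,0) S=49.4294 payoff=82.2106 vs cont=81.2004 → 82.2106 [stop]  node(6,1) S=62.0583 payoff=69.5817 vs cont=68.5716 → 69.5817 [stop]  node(6,2) S=77.9137 payoff=53.7263 vs cont=52.7162 → 53.7263 [stop]  node(6,3) S=97.8200 payoff=33.8200 vs cont=32.8098 → 33.8200 [stop]  node(6,4) S=122.8122 payoff=8.8278 vs cont=10.8121 → 10.8121 [wait]  node(6,5) S=154.1898 payoff=0.0000 vs cont=0.0000 → 0.0000 [wait]  node(6,6) S=193.5841 payoff=0.0000 vs cont=0.0000 → 0.0000 [wait]  ⇒ S*(6)=97.8200
t_5: node(5,0) S=55.3851 payoff=76.2549 vs cont=75.2448 → 76.2549 [stop]  node(5,1) S=69.5355 payoff=62.1045 vs cont=61.0943 → 62.1045 [stop]  node(5,2) S=87.3013 payoff=44.3387 vs cont=43.3285 → 44.3387 [stop]  node(5,3) S=109.6061 payoff=22.0339 vs cont=22.0191 → 22.0339 [stop]  node(5,4) S=137.6096 payoff=0.0000 vs cont=5.3055 → 5.3055 [wait]  node(5,5) S=172.7678 payoff=0.0000 vs cont=0.0000 → 0.0000 [wait]  ⇒ S*(5)=109.6061
t_4: node(4,0) S=62.0583 payoff=69.5817 vs cont=68.5716 → 69.5817 [stop]  node(4,1) S=77.9137 payoff=53.7263 vs cont=52.7162 → 53.7263 [stop]  node(4,2) S=97.8200 payoff=33.8200 vs cont=32.8098 → 33.8200 [stop]  node(4,3) S=122.8122 payoff=8.8278 vs cont=13.4734 → 13.4734 [wait]  node(4,4) S=154.1898 payoff=0.0000 vs cont=2.6034 → 2.6034 [wait]  ⇒ S*(4)=97.8200
t_3: node(3,0) S=69.5355 payoff=62.1045 vs cont=61.0943 → 62.1045 [stop]  node(3,1) S=87.3013 payoff=44.3387 vs cont=43.3285 → 44.3387 [stop]  node(3,2) S=109.6061 payoff=22.0339 vs cont=23.3541 → 23.3541 [wait]  node(3,3) S=137.6096 payoff=0.0000 vs cont=7.9174 → 7.9174 [wait]  ⇒ S*(3)=87.3013
t_2: node(2,0) S=77.9137 payoff=53.7263 vs cont=52.7162 → 53.7263 [stop]  node(2,1) S=97.8200 payoff=33.8200 vs cont=33.4721 → 33.8200 [stop]  node(2,2) S=122.8122 payoff=8.8278 vs cont=15.4314 → 15.4314 [wait]  ⇒ S*(2)=97.8200
t_1: node(1,0) S=87.3013 payoff=44.3387 vs cont=43.3285 → 44.3387 [stop]  node(1,1) S=109.6061 payoff=22.0339 vs cont=24.3363 → 24.3363 [wait]  ⇒ S*(1)=87.3013
t_0: node(0,0) S=97.8200 payoff=33.8200 vs cont=33.9648 → 33.9648 [wait]  ⇒ S*(0)=-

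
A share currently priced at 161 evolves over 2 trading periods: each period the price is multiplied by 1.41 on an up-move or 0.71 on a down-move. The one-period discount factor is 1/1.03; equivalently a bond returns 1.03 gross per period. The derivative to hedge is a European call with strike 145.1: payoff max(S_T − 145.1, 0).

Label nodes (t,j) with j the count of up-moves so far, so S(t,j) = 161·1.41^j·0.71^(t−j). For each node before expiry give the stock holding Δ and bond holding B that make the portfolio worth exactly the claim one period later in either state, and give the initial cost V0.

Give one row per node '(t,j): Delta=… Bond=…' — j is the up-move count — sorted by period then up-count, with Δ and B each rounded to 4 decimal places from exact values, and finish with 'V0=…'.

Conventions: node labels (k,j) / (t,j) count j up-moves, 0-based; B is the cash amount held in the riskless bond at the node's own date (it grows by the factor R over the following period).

(0,0): Delta=0.7010 Bond=-70.8678
(1,0): Delta=0.2009 Bond=-15.8318
(1,1): Delta=1.0000 Bond=-140.8738
V0=41.9904

Arbitrage-free pricing uses the up-move probability p* = (R−d)/(u−d) = 0.4571, discounting each step at R = 1.03.
At maturity the claim pays: V(2,0)=0.0000, V(2,1)=16.0771, V(2,2)=174.9841
  t=1,j=0: stock 114.3100 → up 161.1771 (V=16.0771), down 81.1601 (V=0.0000). Price 7.1355; hedge Δ=0.2009, bond B=-15.8318.
  t=1,j=1: stock 227.0100 → up 320.0841 (V=174.9841), down 161.1771 (V=16.0771). Price 86.1362; hedge Δ=1.0000, bond B=-140.8738.
  t=0,j=0: stock 161.0000 → up 227.0100 (V=86.1362), down 114.3100 (V=7.1355). Price 41.9904; hedge Δ=0.7010, bond B=-70.8678.
Sanity check at the root: Δ(0,0)·S0 + B(0,0) reproduces V0 = 41.9904.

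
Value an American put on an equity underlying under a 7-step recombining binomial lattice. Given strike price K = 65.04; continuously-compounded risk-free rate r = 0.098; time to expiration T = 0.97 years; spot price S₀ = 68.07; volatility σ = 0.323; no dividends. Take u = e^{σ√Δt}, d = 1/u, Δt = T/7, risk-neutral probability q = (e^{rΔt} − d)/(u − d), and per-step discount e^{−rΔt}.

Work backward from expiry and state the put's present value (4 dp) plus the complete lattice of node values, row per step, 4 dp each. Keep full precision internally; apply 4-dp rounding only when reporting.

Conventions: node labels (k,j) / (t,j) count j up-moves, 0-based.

params: Δt=0.13857 u=1.12776 d=0.88671 q=0.52670 e^(-rΔt)=0.98651
t_7 payoffs: 35.7022 27.7267 17.5830 4.6817 0.0000 0.0000 0.0000 0.0000
k=6: node(6,0) S=33.0861 payoff=31.9539 vs cont=31.0767 → 31.9539 [stop]  node(6,1) S=42.0806 payoff=22.9594 vs cont=22.0821 → 22.9594 [stop]  node(6,2) S=53.5203 payoff=11.5197 vs cont=10.6424 → 11.5197 [stop]  node(6,3) S=68.0700 payoff=0.0000 vs cont=2.1860 → 2.1860 [wait]  node(6,4) S=86.5750 payoff=0.0000 vs cont=0.0000 → 0.0000 [wait]  node(6,5) S=110.1107 payoff=0.0000 vs cont=0.0000 → 0.0000 [wait]  node(6,6) S=140.0446 payoff=0.0000 vs cont=0.0000 → 0.0000 [wait]
k=5: node(5,0) S=37.3133 payoff=27.7267 vs cont=26.8494 → 27.7267 [stop]  node(5,1) S=47.4570 payoff=17.5830 vs cont=16.7057 → 17.5830 [stop]  node(5,2) S=60.3583 payoff=4.6817 vs cont=6.5146 → 6.5146 [wait]  node(5,3) S=76.7669 payoff=0.0000 vs cont=1.0207 → 1.0207 [wait]  node(5,4) S=97.6362 payoff=0.0000 vs cont=0.0000 → 0.0000 [wait]  node(5,5) S=124.1789 payoff=0.0000 vs cont=0.0000 → 0.0000 [wait]
k=4: node(4,0) S=42.0806 payoff=22.9594 vs cont=22.0821 → 22.9594 [stop]  node(4,1) S=53.5203 payoff=11.5197 vs cont=11.5947 → 11.5947 [wait]  node(4,2) S=68.0700 payoff=0.0000 vs cont=3.5721 → 3.5721 [wait]  node(4,3) S=86.5750 payoff=0.0000 vs cont=0.4766 → 0.4766 [wait]  node(4,4) S=110.1107 payoff=0.0000 vs cont=0.0000 → 0.0000 [wait]
k=3: node(3,0) S=47.4570 payoff=17.5830 vs cont=16.7447 → 17.5830 [stop]  node(3,1) S=60.3583 payoff=4.6817 vs cont=7.2698 → 7.2698 [wait]  node(3,2) S=76.7669 payoff=0.0000 vs cont=1.9155 → 1.9155 [wait]  node(3,3) S=97.6362 payoff=0.0000 vs cont=0.2225 → 0.2225 [wait]
k=2: node(2,0) S=53.5203 payoff=11.5197 vs cont=11.9872 → 11.9872 [wait]  node(2,1) S=68.0700 payoff=0.0000 vs cont=4.3897 → 4.3897 [wait]  node(2,2) S=86.5750 payoff=0.0000 vs cont=1.0100 → 1.0100 [wait]
k=1: node(1,0) S=60.3583 payoff=4.6817 vs cont=7.8779 → 7.8779 [wait]  node(1,1) S=76.7669 payoff=0.0000 vs cont=2.5744 → 2.5744 [wait]
k=0: node(0,0) S=68.0700 payoff=0.0000 vs cont=5.0160 → 5.0160 [wait]

price = 5.0160
tree:
5.0160
7.8779 2.5744
11.9872 4.3897 1.0100
17.5830 7.2698 1.9155 0.2225
22.9594 11.5947 3.5721 0.4766 0.0000
27.7267 17.5830 6.5146 1.0207 0.0000 0.0000
31.9539 22.9594 11.5197 2.1860 0.0000 0.0000 0.0000
35.7022 27.7267 17.5830 4.6817 0.0000 0.0000 0.0000 0.0000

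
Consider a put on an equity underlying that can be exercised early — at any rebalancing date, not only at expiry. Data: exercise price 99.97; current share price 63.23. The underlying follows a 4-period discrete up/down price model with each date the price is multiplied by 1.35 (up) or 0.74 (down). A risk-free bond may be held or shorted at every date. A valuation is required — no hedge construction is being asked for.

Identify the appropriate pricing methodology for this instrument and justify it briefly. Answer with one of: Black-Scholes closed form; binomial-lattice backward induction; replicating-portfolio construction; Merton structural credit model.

framework: binomial-lattice backward induction

Key observation: the defining feature is the embedded early-exercise option across 4 discrete dates on the spot-63.23 tree; pricing the strike-99.97 put means working backward with an exercise test at every node.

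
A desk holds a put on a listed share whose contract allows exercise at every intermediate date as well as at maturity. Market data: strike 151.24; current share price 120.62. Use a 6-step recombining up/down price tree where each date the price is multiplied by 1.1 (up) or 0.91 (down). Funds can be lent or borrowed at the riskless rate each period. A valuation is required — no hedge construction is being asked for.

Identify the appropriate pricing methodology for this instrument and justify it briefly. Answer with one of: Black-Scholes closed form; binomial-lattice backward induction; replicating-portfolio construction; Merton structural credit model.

framework: binomial-lattice backward induction

Key observation: the put (strike 151.24 on spot 120.62) is American-style on a 6-step discrete price model, so the early-exercise decision at every node requires stepwise backward valuation — a closed form cannot price the exercise right.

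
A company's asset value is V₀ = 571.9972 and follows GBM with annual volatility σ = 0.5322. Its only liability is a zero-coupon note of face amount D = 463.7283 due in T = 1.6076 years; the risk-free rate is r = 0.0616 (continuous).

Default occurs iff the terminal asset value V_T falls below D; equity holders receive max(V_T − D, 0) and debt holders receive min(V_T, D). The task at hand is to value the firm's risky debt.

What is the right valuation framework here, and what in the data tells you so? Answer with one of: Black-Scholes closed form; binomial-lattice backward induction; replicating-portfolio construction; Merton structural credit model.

framework: Merton structural credit model

Key observation: the question is about default risk generated by asset-value dynamics against a debt face of 463.7283 — the structural framework prices exactly that.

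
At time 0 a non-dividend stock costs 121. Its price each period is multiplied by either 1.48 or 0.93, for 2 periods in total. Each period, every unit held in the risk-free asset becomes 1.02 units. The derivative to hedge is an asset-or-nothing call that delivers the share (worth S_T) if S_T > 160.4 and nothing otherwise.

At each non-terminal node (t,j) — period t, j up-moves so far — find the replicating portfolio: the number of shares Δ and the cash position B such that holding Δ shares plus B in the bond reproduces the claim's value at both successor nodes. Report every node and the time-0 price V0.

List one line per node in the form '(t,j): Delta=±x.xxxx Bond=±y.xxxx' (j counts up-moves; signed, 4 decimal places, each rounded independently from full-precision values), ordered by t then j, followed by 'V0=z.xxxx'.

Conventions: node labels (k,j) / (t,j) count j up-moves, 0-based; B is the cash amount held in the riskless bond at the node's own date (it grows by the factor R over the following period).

Since d<R<u, set p* = (R−d)/(u−d) = 0.1636; price each node as the discounted p*-expectation of its children.
At maturity the claim pays: V(2,0)=0.0000, V(2,1)=166.5444, V(2,2)=265.0384
(1,0): S=112.5300. Δ = (V_up−V_dn)/(S_up−S_dn) = (166.5444−0.0000)/(166.5444−104.6529) = 2.6909. V = [p*·166.5444 + (1−p*)·0.0000]/1.02 = 26.7184. B = V − Δ·S = -276.0896.
(1,1): S=179.0800. Δ = (V_up−V_dn)/(S_up−S_dn) = (265.0384−166.5444)/(265.0384−166.5444) = 1.0000. V = [p*·265.0384 + (1−p*)·166.5444]/1.02 = 179.0800. B = V − Δ·S = 0.0000.
(0,0): S=121.0000. Δ = (V_up−V_dn)/(S_up−S_dn) = (179.0800−26.7184)/(179.0800−112.5300) = 2.2894. V = [p*·179.0800 + (1−p*)·26.7184]/1.02 = 50.6375. B = V − Δ·S = -226.3837.
Verification: the root portfolio costs Δ(0,0)·S0 + B(0,0) = 50.6375, matching V0.

(0,0): Delta=2.2894 Bond=-226.3837
(1,0): Delta=2.6909 Bond=-276.0896
(1,1): Delta=1.0000 Bond=0.0000
V0=50.6375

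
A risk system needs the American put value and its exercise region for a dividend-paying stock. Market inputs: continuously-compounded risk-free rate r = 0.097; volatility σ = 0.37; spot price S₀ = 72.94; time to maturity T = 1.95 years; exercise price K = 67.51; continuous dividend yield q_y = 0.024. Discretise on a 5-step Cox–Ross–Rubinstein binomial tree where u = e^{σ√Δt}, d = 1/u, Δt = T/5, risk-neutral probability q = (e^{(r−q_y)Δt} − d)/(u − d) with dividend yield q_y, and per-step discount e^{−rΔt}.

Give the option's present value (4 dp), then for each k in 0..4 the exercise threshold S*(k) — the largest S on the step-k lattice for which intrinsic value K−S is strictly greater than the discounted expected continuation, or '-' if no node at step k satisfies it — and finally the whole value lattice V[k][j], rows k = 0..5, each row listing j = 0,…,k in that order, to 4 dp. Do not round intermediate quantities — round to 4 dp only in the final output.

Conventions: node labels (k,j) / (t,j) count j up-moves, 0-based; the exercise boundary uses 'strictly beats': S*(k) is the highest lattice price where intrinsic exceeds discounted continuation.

Δt=0.39000  u=1.25994  d=0.79369  q=0.50443  discount=0.96288
step 5 (expiry): payoffs max(K−S,0) = 44.5372 31.0417 9.6184 0.0000 0.0000 0.0000
step 4: (k=4,j=0): S=28.9444, K−S=38.5656, hold=36.3290 ⇒ V=38.5656 exercise | (k=4,j=1): S=45.9479, K−S=21.5621, hold=19.4840 ⇒ V=21.5621 exercise | (k=4,j=2): S=72.9400, K−S=0.0000, hold=4.5897 ⇒ V=4.5897 continue | (k=4,j=3): S=115.7887, K−S=0.0000, hold=0.0000 ⇒ V=0.0000 continue | (k=4,j=4): S=183.8089, K−S=0.0000, hold=0.0000 ⇒ V=0.0000 continue  boundary S*=45.9479
step 3: (k=3,j=0): S=36.4683, K−S=31.0417, hold=28.8753 ⇒ V=31.0417 exercise | (k=3,j=1): S=57.8916, K−S=9.6184, hold=12.5181 ⇒ V=12.5181 continue | (k=3,j=2): S=91.9001, K−S=0.0000, hold=2.1901 ⇒ V=2.1901 continue | (k=3,j=3): S=145.8869, K−S=0.0000, hold=0.0000 ⇒ V=0.0000 continue  boundary S*=36.4683
step 2: (k=2,j=0): S=45.9479, K−S=21.5621, hold=20.8924 ⇒ V=21.5621 exercise | (k=2,j=1): S=72.9400, K−S=0.0000, hold=7.0370 ⇒ V=7.0370 continue | (k=2,j=2): S=115.7887, K−S=0.0000, hold=1.0450 ⇒ V=1.0450 continue  boundary S*=45.9479
step 1: (k=1,j=0): S=57.8916, K−S=9.6184, hold=13.7068 ⇒ V=13.7068 continue | (k=1,j=1): S=91.9001, K−S=0.0000, hold=3.8655 ⇒ V=3.8655 continue  boundary S*=-
step 0: (k=0,j=0): S=72.9400, K−S=0.0000, hold=8.4180 ⇒ V=8.4180 continue  boundary S*=-

price = 8.4180
boundary = - - 45.9479 36.4683 45.9479
tree:
8.4180
13.7068 3.8655
21.5621 7.0370 1.0450
31.0417 12.5181 2.1901 0.0000
38.5656 21.5621 4.5897 0.0000 0.0000
44.5372 31.0417 9.6184 0.0000 0.0000 0.0000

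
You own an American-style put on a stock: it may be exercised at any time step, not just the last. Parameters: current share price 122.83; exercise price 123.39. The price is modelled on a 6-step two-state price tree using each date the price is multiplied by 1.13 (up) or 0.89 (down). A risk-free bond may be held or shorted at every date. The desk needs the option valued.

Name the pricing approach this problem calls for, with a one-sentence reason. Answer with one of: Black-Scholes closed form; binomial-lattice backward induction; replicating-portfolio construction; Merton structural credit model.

framework: binomial-lattice backward induction

Key observation: an American put (K = 123.39, S₀ = 122.83) on a 6-date tree has no closed form — the optimal stopping decision is embedded and must be resolved recursively from expiry.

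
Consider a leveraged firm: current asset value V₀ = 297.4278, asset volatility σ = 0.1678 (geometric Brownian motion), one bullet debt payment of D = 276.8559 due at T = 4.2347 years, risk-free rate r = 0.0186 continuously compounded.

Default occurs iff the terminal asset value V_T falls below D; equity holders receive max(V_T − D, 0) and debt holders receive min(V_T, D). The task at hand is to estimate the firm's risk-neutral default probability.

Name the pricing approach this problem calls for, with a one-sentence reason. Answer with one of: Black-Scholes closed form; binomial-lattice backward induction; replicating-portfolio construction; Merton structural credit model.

Key observation: the data describe a firm's assets (V₀ = 297.4278, GBM) and a single zero-coupon debt of face 276.8559, so credit quantities follow from equity-as-call in the structural model.

framework: Merton structural credit model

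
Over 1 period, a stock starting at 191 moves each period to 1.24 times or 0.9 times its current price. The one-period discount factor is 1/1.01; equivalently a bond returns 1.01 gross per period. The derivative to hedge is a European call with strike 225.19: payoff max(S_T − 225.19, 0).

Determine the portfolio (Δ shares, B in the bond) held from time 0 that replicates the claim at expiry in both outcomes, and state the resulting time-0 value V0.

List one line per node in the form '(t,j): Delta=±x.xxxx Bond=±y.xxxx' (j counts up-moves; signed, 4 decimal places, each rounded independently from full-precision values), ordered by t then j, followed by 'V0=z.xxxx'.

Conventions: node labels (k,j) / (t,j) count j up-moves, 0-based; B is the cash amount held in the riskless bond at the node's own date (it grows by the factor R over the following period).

Since d<R<u, set p* = (R−d)/(u−d) = 0.3235; price each node as the discounted p*-expectation of its children.
Payoffs at expiry: V(1,0)=0.0000, V(1,1)=11.6500
Node (0,0) S=191.0000: V=(p*·11.6500+(1−p*)·0.0000)/1.01=3.7318; Δ=(11.6500−0.0000)/(236.8400−171.9000)=0.1794; B=V−Δ·S=-30.5329
Verification: the root portfolio costs Δ(0,0)·S0 + B(0,0) = 3.7318, matching V0.

(0,0): Delta=0.1794 Bond=-30.5329
V0=3.7318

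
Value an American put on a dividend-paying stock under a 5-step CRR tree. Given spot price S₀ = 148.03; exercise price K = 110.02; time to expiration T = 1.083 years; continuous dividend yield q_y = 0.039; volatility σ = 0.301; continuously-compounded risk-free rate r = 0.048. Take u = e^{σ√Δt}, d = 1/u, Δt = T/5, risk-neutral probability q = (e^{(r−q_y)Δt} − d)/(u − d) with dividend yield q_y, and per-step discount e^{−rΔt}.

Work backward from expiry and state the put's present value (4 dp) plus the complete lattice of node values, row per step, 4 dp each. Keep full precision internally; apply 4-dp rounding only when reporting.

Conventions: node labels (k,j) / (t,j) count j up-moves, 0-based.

Δt=0.21660, u=1.15037, d=0.86928, q=0.47198, disc=e^(-rΔt)=0.98966
k=5 terminal: V=max(K-S,0) → 36.5422 12.7825 0.0000 0.0000 0.0000 0.0000
k=4: j=0 S=84.5269 intr=25.4931 cont=25.0662 V=25.4931[EX]; j=1 S=111.8594 intr=0.0000 cont=6.6797 V=6.6797[hold]; j=2 S=148.0300 intr=0.0000 cont=0.0000 V=0.0000[hold]; j=3 S=195.8967 intr=0.0000 cont=0.0000 V=0.0000[hold]; j=4 S=259.2415 intr=0.0000 cont=0.0000 V=0.0000[hold]
k=3: j=0 S=97.2375 intr=12.7825 cont=16.4418 V=16.4418[hold]; j=1 S=128.6800 intr=0.0000 cont=3.4905 V=3.4905[hold]; j=2 S=170.2897 intr=0.0000 cont=0.0000 V=0.0000[hold]; j=3 S=225.3543 intr=0.0000 cont=0.0000 V=0.0000[hold]
k=2: j=0 S=111.8594 intr=0.0000 cont=10.2222 V=10.2222[hold]; j=1 S=148.0300 intr=0.0000 cont=1.8240 V=1.8240[hold]; j=2 S=195.8967 intr=0.0000 cont=0.0000 V=0.0000[hold]
k=1: j=0 S=128.6800 intr=0.0000 cont=6.1937 V=6.1937[hold]; j=1 S=170.2897 intr=0.0000 cont=0.9532 V=0.9532[hold]
k=0: j=0 S=148.0300 intr=0.0000 cont=3.6818 V=3.6818[hold]

price = 3.6818
tree:
3.6818
6.1937 0.9532
10.2222 1.8240 0.0000
16.4418 3.4905 0.0000 0.0000
25.4931 6.6797 0.0000 0.0000 0.0000
36.5422 12.7825 0.0000 0.0000 0.0000 0.0000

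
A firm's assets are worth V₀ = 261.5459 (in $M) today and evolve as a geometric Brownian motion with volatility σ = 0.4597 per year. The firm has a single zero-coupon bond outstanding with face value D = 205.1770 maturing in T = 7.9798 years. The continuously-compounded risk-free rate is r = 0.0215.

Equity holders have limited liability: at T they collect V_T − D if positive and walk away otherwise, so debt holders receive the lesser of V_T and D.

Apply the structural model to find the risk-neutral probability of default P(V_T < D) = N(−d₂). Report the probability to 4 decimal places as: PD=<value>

PD=0.6294

Apply the equity-as-call identities (strike 205.1770, horizon 7.9798 years):
d₁ = [ln(V₀/D) + (r + σ²/2)T] / (σ√T)
   = [ln(261.5459/205.1770) + (0.0215 + 0.5·0.4597²)·7.9798] / (0.4597·√7.9798)
   = [0.242737 + 1.014728] / 1.298585 = 0.968334
d₂ = d₁ − σ√T = 0.968334 − 1.298585 = -0.330251
risk-neutral PD = N(−d₂) = N(0.330251) = 0.629395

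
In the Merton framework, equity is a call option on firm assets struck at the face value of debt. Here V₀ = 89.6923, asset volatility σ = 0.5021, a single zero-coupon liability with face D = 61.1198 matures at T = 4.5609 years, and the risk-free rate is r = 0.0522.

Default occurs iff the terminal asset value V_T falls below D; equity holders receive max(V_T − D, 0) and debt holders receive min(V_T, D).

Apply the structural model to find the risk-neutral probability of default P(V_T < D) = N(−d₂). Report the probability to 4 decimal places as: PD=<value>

Equity is a call on the firm's assets struck at D = 61.1198:
d₁ = [ln(V₀/D) + (r + σ²/2)T] / (σ√T)
   = [ln(89.6923/61.1198) + (0.0522 + 0.5·0.5021²)·4.5609] / (0.5021·√4.5609)
   = [0.383549 + 0.812990] / 1.072298 = 1.115865
d₂ = d₁ − σ√T = 1.115865 − 1.072298 = 0.043567
risk-neutral PD = N(−d₂) = N(-0.043567) = 0.482625

PD=0.4826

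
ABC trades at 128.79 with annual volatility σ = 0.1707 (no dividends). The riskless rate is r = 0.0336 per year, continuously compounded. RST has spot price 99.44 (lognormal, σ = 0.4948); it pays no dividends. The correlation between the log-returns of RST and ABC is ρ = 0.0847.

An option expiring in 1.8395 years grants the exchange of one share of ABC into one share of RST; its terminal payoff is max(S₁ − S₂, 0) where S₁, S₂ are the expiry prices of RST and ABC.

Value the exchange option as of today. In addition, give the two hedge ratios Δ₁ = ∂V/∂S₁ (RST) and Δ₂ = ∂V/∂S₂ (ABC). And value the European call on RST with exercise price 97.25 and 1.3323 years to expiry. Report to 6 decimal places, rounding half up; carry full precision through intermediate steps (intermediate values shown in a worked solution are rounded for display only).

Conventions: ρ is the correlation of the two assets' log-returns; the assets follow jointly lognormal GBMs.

exchange price = 18.210423
Δ1 = 0.488567
Δ2 = -0.235831
price(RST call K=97.25) = 24.996577

σ_eff = √(σ₁² + σ₂² − 2ρσ₁σ₂) = √(0.4948² + 0.1707² − 2·0.0847·0.4948·0.1707) = 0.509566
d₁ = (ln(S₁/S₂) + (q₂ − q₁ + σ_eff²/2)T) / (σ_eff√T) = (ln(99.44/128.79) + (0.0 − 0.0 + 0.129829)·1.8395) / 0.691115 = -0.028662
d₂ = d₁ − σ_eff√T = -0.028662 − 0.691115 = -0.719777
N(d₁) = 0.488567,  N(d₂) = 0.235831
V = S₁·e^{−q₁T}·N(d₁) − S₂·e^{−q₂T}·N(d₂) = 48.583116 − 30.372694 = 18.210423
Δ₁ = e^{−q₁T}·N(d₁) = 0.488567;  Δ₂ = −e^{−q₂T}·N(d₂) = -0.235831
[vanilla: RST call K=97.25]
σ√T = 0.4948·√1.3323 = 0.571124
d₁ = (ln(S/K) + (r+σ²/2)T) / (σ√T) = (ln(99.44/97.25) + (0.0336+0.4948²/2)·1.3323) / 0.571124 = (0.022269 + 0.207857) / 0.571124 = 0.402935
d₂ = d₁ − σ√T = 0.402935 − 0.571124 = -0.168189
e^{−rT} = 0.956222
N(d₁) = 0.656502,  N(d₂) = 0.433217
price = S·N(d₁) − K·e^{−rT}·N(d₂) = 65.282574 − 40.285997 = 24.996577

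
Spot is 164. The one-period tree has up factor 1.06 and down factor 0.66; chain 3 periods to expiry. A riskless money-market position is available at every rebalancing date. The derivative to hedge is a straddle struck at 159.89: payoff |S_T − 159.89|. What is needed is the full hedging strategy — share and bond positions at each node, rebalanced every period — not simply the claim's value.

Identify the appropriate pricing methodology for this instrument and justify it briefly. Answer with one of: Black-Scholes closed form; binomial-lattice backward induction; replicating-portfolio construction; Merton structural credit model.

framework: replicating-portfolio construction

Key observation: a price alone would not answer the question — the per-node share/bond construction on the spot-164, 1.06/0.66 tree is required, and only the replicating-portfolio method yields it.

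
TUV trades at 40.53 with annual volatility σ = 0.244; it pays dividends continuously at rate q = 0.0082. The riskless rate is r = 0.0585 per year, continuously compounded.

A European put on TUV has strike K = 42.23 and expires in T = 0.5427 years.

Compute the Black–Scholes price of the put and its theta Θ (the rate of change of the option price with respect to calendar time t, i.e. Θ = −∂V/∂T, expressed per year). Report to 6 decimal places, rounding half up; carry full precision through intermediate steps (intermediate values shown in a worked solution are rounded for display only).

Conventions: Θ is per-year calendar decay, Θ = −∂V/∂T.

price = 3.198363
Θ = -1.474351

σ√T = 0.244·√0.5427 = 0.179750
d₁ = (ln(S/K) + (r−q+σ²/2)T) / (σ√T) = (ln(40.53/42.23) + (0.0585−0.0082+0.244²/2)·0.5427) / 0.179750 = (-0.041088 + 0.043453) / 0.179750 = 0.013154
d₂ = d₁ − σ√T = 0.013154 − 0.179750 = -0.166596
e^{−rT} = 0.968751
e^{−qT} = 0.995560
N(−d₁) = 0.494752,  N(−d₂) = 0.566156
Put price V = K·e^{−rT}·N(−d₂) − S·e^{−qT}·N(−d₁) = 23.161639 − 19.963277 = 3.198363
φ(d₁) = (1/√(2π))·e^{−d₁²/2} = 0.398908
Θ = −S·e^{−qT}·φ(d₁)·σ/(2√T) − q·S·e^{−qT}·N(−d₁) + r·K·e^{−rT}·N(−d₂) = −2.665608 − 0.163699 + 1.354956 = -1.474351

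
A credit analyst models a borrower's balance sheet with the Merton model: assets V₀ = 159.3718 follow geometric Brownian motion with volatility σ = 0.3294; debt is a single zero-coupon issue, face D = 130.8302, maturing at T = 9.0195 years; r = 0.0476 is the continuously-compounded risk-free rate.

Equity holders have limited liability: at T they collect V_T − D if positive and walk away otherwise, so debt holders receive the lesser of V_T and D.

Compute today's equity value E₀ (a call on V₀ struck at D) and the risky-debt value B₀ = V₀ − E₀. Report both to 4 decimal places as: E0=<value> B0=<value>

E0=91.4276 B0=67.9442

Equity is a call on the firm's assets struck at D = 130.8302:
d₁ = [ln(V₀/D) + (r + σ²/2)T] / (σ√T)
   = [ln(159.3718/130.8302) + (0.0476 + 0.5·0.3294²)·9.0195] / (0.3294·√9.0195)
   = [0.197340 + 0.918656] / 0.989270 = 1.128100
d₂ = d₁ − σ√T = 1.128100 − 0.989270 = 0.138830
N(d₁) = 0.870361,  N(d₂) = 0.555208,  e^(−rT) = 0.650946
E₀ = V₀·N(d₁) − D·e^(−rT)·N(d₂)
   = 159.3718·0.870361 − 130.8302·0.650946·0.555208 = 91.427627
B₀ = V₀ − E₀ = 159.3718 − 91.427627 = 67.944173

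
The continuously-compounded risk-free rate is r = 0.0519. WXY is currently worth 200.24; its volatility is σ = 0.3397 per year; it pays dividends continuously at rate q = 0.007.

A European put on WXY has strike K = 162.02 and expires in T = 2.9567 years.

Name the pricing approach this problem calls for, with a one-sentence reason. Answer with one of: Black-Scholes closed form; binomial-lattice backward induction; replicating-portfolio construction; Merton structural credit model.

Key observation: a European-exercise option on WXY struck at 162.02 — a GBM underlying with constant parameters — admits an analytic price: the data contain no early exercise, no discrete tree, no debt structure.

framework: Black-Scholes closed form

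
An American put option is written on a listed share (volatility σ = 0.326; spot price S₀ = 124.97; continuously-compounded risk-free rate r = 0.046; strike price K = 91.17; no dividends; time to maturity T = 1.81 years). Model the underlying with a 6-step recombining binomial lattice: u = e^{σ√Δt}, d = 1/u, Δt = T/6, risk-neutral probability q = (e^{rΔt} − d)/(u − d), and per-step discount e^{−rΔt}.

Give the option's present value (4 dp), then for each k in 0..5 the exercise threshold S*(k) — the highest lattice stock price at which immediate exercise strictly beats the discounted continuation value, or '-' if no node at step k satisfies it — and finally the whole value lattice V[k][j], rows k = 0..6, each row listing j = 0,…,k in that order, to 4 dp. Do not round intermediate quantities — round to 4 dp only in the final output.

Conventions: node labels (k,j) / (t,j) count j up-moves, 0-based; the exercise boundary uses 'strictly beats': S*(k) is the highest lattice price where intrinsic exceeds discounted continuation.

price = 4.6158
boundary = - - - - 61.0603 73.0333
tree:
4.6158
7.7052 1.5840
12.5693 2.9443 0.2363
19.8822 5.4392 0.4738 0.0000
30.1097 9.9755 0.9497 0.0000 0.0000
40.1198 18.1367 1.9037 0.0000 0.0000 0.0000
48.4889 30.1097 3.8161 0.0000 0.0000 0.0000 0.0000

Δt=0.30167  u=1.19608  d=0.83606  q=0.49417  discount=0.98622
step 6 (expiry): payoffs max(K−S,0) = 48.4889 30.1097 3.8161 0.0000 0.0000 0.0000 0.0000
step 5: (k=5,j=0): S=51.0502, K−S=40.1198, hold=38.8634 ⇒ V=40.1198 exercise | (k=5,j=1): S=73.0333, K−S=18.1367, hold=16.8803 ⇒ V=18.1367 exercise | (k=5,j=2): S=104.4826, K−S=0.0000, hold=1.9037 ⇒ V=1.9037 continue | (k=5,j=3): S=149.4746, K−S=0.0000, hold=0.0000 ⇒ V=0.0000 continue | (k=5,j=4): S=213.8409, K−S=0.0000, hold=0.0000 ⇒ V=0.0000 continue | (k=5,j=5): S=305.9244, K−S=0.0000, hold=0.0000 ⇒ V=0.0000 continue  boundary S*=73.0333
step 4: (k=4,j=0): S=61.0603, K−S=30.1097, hold=28.8533 ⇒ V=30.1097 exercise | (k=4,j=1): S=87.3539, K−S=3.8161, hold=9.9755 ⇒ V=9.9755 continue | (k=4,j=2): S=124.9700, K−S=0.0000, hold=0.9497 ⇒ V=0.9497 continue | (k=4,j=3): S=178.7842, K−S=0.0000, hold=0.0000 ⇒ V=0.0000 continue | (k=4,j=4): S=255.7717, K−S=0.0000, hold=0.0000 ⇒ V=0.0000 continue  boundary S*=61.0603
step 3: (k=3,j=0): S=73.0333, K−S=18.1367, hold=19.8822 ⇒ V=19.8822 continue | (k=3,j=1): S=104.4826, K−S=0.0000, hold=5.4392 ⇒ V=5.4392 continue | (k=3,j=2): S=149.4746, K−S=0.0000, hold=0.4738 ⇒ V=0.4738 continue | (k=3,j=3): S=213.8409, K−S=0.0000, hold=0.0000 ⇒ V=0.0000 continue  boundary S*=-
step 2: (k=2,j=0): S=87.3539, K−S=3.8161, hold=12.5693 ⇒ V=12.5693 continue | (k=2,j=1): S=124.9700, K−S=0.0000, hold=2.9443 ⇒ V=2.9443 continue | (k=2,j=2): S=178.7842, K−S=0.0000, hold=0.2363 ⇒ V=0.2363 continue  boundary S*=-
step 1: (k=1,j=0): S=104.4826, K−S=0.0000, hold=7.7052 ⇒ V=7.7052 continue | (k=1,j=1): S=149.4746, K−S=0.0000, hold=1.5840 ⇒ V=1.5840 continue  boundary S*=-
step 0: (k=0,j=0): S=124.9700, K−S=0.0000, hold=4.6158 ⇒ V=4.6158 continue  boundary S*=-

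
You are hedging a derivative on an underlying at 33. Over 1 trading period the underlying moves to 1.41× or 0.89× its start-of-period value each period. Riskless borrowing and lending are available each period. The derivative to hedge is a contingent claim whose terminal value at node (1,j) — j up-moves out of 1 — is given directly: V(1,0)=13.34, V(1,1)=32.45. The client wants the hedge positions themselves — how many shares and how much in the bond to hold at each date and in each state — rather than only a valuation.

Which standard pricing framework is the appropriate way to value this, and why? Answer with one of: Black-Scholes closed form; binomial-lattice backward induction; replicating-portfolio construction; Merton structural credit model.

framework: replicating-portfolio construction

Key observation: since the answer must list Δ and B at each node of the 1.41/0.89 lattice on 33, the replicating-portfolio method — solving the two-state system at every node — is the one that applies.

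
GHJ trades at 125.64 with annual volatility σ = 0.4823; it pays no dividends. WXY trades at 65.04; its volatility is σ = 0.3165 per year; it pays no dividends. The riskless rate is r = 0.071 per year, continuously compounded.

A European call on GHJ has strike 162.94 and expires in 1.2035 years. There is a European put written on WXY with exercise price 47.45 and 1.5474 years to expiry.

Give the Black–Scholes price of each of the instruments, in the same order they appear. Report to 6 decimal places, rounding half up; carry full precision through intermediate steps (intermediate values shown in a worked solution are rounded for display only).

price(GHJ call K=162.94) = 18.242847
price(WXY put K=47.45) = 1.459282

[GHJ call K=162.94]
σ√T = 0.4823·√1.2035 = 0.529103
d₁ = (ln(S/K) + (r+σ²/2)T) / (σ√T) = (ln(125.64/162.94) + (0.071+0.4823²/2)·1.2035) / 0.529103 = (-0.259961 + 0.225424) / 0.529103 = -0.065276
d₂ = d₁ − σ√T = -0.065276 − 0.529103 = -0.594379
e^{−rT} = 0.918100
N(d₁) = 0.473977,  N(d₂) = 0.276129
price = S·N(d₁) − K·e^{−rT}·N(d₂) = 59.550479 − 41.307632 = 18.242847
[WXY put K=47.45]
σ√T = 0.3165·√1.5474 = 0.393709
d₁ = (ln(S/K) + (r+σ²/2)T) / (σ√T) = (ln(65.04/47.45) + (0.071+0.3165²/2)·1.5474) / 0.393709 = (0.315326 + 0.187369) / 0.393709 = 1.276819
d₂ = d₁ − σ√T = 1.276819 − 0.393709 = 0.883110
e^{−rT} = 0.895955
N(−d₁) = 0.100833,  N(−d₂) = 0.188588
price = K·e^{−rT}·N(−d₂) − S·N(−d₁) = 8.017470 − 6.558187 = 1.459282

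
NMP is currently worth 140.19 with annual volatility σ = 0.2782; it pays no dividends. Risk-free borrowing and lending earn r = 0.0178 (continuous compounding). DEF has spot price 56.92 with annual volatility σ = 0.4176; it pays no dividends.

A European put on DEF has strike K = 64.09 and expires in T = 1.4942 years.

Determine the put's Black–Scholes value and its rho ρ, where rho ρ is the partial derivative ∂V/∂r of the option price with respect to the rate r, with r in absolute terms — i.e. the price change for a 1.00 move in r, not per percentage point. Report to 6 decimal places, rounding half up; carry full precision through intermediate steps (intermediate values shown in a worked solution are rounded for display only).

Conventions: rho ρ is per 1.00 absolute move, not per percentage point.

price = 14.954110
ρ = -62.329848

σ√T = 0.4176·√1.4942 = 0.510464
d₁ = (ln(S/K) + (r+σ²/2)T) / (σ√T) = (ln(56.92/64.09) + (0.0178+0.4176²/2)·1.4942) / 0.510464 = (-0.118642 + 0.156883) / 0.510464 = 0.074916
d₂ = d₁ − σ√T = 0.074916 − 0.510464 = -0.435548
e^{−rT} = 0.973754
N(−d₁) = 0.470141,  N(−d₂) = 0.668418
Put price V = K·e^{−rT}·N(−d₂) − S·N(−d₁) = 41.714528 − 26.760418 = 14.954110
ρ = −K·T·e^{−rT}·N(−d₂) = -62.329848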